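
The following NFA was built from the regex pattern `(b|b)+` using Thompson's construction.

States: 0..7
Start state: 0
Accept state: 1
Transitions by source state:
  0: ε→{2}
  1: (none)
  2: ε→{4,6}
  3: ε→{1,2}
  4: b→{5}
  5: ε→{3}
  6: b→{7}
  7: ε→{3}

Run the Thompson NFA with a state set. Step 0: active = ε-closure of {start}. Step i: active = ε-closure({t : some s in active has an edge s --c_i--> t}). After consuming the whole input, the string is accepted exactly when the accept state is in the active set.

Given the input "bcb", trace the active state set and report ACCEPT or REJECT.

S₀ = ε-closure({0}) = {0,2,4,6}
'b' @ 1: {1,2,3,4,5,6,7}  ✓accept
'c' @ 2: {}  — no active states
rest 'b' ignored (set empty)
final: {}; accept 1 not in set

Answer: REJECT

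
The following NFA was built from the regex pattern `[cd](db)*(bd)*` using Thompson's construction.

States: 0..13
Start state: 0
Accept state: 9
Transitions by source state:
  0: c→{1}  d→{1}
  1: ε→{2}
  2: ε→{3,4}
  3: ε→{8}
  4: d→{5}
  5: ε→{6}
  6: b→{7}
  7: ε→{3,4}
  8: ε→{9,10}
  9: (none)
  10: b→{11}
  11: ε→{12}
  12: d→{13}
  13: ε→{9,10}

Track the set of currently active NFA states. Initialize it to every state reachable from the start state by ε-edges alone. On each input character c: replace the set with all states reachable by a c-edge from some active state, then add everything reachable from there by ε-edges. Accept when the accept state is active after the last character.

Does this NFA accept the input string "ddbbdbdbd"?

Answer: ACCEPT

Steps:
start: ε-closure({0}) = {0}
'd' @ 1: {1,2,3,4,8,9,10}  ✓accept
'd' @ 2: {5,6}
'b' @ 3: {3,4,7,8,9,10}  ✓accept
'b' @ 4: {11,12}
'd' @ 5: {9,10,13}  ✓accept
'b' @ 6: {11,12}
'd' @ 7: {9,10,13}  ✓accept
'b' @ 8: {11,12}
'd' @ 9: {9,10,13}  ✓accept
after full input: {9,10,13}  (accept=9 in)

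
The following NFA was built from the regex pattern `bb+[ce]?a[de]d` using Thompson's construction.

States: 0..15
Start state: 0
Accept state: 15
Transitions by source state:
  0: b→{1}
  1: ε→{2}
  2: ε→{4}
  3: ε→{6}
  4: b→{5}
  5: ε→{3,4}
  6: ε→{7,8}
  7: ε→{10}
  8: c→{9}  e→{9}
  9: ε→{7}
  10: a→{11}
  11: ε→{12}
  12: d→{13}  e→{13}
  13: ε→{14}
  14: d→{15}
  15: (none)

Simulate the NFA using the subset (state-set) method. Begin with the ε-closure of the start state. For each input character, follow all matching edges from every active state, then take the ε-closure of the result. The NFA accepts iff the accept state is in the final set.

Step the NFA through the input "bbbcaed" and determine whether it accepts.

Answer: ACCEPT

Steps:
start: ε-closure({0}) = {0}
'b' @ 1: {1,2,4}
'b' @ 2: {3,4,5,6,7,8,10}
'b' @ 3: {3,4,5,6,7,8,10}
'c' @ 4: {7,9,10}
'a' @ 5: {11,12}
'e' @ 6: {13,14}
'd' @ 7: {15}  (accept∈set)
end set {15} — state 15 in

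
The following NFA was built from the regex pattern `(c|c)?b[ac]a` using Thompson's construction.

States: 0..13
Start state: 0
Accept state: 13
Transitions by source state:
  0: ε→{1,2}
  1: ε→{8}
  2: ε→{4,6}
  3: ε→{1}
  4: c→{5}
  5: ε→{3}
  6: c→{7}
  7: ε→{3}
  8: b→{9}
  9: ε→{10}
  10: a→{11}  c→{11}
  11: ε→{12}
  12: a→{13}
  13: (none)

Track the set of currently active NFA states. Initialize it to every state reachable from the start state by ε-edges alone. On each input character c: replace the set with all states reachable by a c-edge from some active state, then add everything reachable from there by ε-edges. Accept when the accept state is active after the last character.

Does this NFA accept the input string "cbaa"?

Answer: ACCEPT

Steps:
start: ε-closure({0}) = {0,1,2,4,6,8}
'c' @ 1: {1,3,5,7,8}
'b' @ 2: {9,10}
'a' @ 3: {11,12}
'a' @ 4: {13}  [accepting]
after full input: {13}  (accept=13 in)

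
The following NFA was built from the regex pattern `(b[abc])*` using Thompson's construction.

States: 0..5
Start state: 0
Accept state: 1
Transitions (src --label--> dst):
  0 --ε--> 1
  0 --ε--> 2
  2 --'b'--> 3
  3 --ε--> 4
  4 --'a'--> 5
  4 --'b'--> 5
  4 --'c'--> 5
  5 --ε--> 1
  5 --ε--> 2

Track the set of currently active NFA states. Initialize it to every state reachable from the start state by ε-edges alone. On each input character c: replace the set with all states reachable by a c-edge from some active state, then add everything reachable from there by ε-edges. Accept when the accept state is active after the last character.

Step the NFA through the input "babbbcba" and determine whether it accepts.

Answer: ACCEPT

Steps:
start: ε-closure({0}) = {0,1,2}
'b' @ 1: {3,4}
'a' @ 2: {1,2,5}  ✓accept
'b' @ 3: {3,4}
'b' @ 4: {1,2,5}  ✓accept
'b' @ 5: {3,4}
'c' @ 6: {1,2,5}  ✓accept
'b' @ 7: {3,4}
'a' @ 8: {1,2,5}  ✓accept
end set {1,2,5} — state 1 in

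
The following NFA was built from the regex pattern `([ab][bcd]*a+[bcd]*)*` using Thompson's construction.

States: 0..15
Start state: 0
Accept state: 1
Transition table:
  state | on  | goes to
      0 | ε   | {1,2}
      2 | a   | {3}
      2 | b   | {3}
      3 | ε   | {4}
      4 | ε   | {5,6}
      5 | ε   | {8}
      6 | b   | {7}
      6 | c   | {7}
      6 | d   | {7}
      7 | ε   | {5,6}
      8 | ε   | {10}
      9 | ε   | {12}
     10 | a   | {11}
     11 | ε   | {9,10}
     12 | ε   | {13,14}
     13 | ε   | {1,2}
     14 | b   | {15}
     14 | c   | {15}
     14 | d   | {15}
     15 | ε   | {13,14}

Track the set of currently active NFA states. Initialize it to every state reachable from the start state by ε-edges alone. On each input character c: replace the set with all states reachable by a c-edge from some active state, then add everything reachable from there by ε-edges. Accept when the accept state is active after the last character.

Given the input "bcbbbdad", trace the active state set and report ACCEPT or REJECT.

Answer: ACCEPT

Steps:
start: ε-closure({0}) = {0,1,2}
'b' @ 1: {3,4,5,6,8,10}
'c' @ 2: {5,6,7,8,10}
'b' @ 3: {5,6,7,8,10}
'b' @ 4: {5,6,7,8,10}
'b' @ 5: {5,6,7,8,10}
'd' @ 6: {5,6,7,8,10}
'a' @ 7: {1,2,9,10,11,12,13,14}  (accept∈set)
'd' @ 8: {1,2,13,14,15}  (accept∈set)
end set {1,2,13,14,15} — state 1 in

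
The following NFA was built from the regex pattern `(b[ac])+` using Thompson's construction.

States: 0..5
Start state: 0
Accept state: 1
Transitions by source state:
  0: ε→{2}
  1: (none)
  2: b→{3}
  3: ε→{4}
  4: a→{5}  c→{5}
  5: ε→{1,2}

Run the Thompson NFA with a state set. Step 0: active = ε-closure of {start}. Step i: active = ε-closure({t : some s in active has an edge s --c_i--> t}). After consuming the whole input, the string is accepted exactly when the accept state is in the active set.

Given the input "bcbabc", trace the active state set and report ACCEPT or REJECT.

initial (ε-close {0}): {0,2}
'b' @ 1: {3,4}
'c' @ 2: {1,2,5}  ✓accept
'b' @ 3: {3,4}
'a' @ 4: {1,2,5}  ✓accept
'b' @ 5: {3,4}
'c' @ 6: {1,2,5}  ✓accept
after full input: {1,2,5}  (accept=1 in)

Answer: ACCEPT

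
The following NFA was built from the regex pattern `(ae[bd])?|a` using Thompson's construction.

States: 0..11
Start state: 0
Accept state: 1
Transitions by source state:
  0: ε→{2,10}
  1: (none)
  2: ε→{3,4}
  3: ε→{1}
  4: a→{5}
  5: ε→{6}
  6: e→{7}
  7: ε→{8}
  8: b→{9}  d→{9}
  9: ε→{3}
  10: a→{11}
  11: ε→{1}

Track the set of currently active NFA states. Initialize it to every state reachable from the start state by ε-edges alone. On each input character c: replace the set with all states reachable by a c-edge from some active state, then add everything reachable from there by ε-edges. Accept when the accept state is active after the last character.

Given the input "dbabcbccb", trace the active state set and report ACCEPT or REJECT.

S₀ = ε-closure({0}) = {0,1,2,3,4,10}
'd' @ 1: {}  — no active states
rest 'babcbccb' ignored (set empty)
end set {} — state 1 not in

Answer: REJECT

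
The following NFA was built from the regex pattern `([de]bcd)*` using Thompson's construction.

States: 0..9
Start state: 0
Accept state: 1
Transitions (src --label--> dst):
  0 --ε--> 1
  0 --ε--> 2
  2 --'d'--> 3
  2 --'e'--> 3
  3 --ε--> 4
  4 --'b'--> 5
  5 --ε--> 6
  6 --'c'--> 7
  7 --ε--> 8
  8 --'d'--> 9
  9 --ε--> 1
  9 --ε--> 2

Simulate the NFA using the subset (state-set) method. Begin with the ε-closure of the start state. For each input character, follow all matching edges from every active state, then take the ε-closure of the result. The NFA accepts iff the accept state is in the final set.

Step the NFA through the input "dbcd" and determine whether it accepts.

Answer: ACCEPT

Steps:
start: ε-closure({0}) = {0,1,2}
'd' @ 1: {3,4}
'b' @ 2: {5,6}
'c' @ 3: {7,8}
'd' @ 4: {1,2,9}  [accepting]
final: {1,2,9}; accept 1 in set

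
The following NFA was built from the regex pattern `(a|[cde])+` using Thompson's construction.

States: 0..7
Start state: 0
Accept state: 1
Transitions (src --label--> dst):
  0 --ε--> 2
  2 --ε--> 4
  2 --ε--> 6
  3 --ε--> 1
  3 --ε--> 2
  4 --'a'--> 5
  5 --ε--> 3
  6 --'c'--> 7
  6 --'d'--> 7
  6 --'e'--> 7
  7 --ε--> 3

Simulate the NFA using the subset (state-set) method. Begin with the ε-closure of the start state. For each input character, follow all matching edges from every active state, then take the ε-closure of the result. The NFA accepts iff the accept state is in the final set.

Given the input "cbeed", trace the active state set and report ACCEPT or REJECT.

Answer: REJECT

Steps:
S₀ = ε-closure({0}) = {0,2,4,6}
'c' @ 1: {1,2,3,4,6,7}  ✓accept
'b' @ 2: {}  — dead — no transitions
rest 'eed' ignored (set empty)
end set {} — state 1 not in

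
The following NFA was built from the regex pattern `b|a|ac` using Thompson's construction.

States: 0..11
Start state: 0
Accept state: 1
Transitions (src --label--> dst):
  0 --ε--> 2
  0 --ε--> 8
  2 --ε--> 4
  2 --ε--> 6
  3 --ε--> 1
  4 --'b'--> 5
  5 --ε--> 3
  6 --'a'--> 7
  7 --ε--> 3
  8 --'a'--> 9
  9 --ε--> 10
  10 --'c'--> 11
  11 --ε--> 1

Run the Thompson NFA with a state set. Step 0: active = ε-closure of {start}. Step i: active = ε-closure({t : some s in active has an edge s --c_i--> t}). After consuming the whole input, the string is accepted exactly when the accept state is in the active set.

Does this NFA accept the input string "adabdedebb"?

start: ε-closure({0}) = {0,2,4,6,8}
'a' @ 1: {1,3,7,9,10}  [accepting]
'd' @ 2: {}  — no active states
rest 'abdedebb' ignored (set empty)
final: {}; accept 1 not in set

Answer: REJECT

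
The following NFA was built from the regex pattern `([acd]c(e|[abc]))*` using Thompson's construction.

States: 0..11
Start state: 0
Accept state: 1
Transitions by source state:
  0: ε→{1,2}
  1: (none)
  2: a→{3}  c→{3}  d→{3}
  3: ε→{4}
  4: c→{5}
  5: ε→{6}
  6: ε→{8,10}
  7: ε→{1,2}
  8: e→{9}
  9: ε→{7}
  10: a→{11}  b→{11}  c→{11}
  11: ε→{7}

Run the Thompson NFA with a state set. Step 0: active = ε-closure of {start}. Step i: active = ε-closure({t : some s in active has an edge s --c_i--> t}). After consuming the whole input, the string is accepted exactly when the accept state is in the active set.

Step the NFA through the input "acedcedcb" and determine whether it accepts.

initial (ε-close {0}): {0,1,2}
'a' @ 1: {3,4}
'c' @ 2: {5,6,8,10}
'e' @ 3: {1,2,7,9}  [accepting]
'd' @ 4: {3,4}
'c' @ 5: {5,6,8,10}
'e' @ 6: {1,2,7,9}  [accepting]
'd' @ 7: {3,4}
'c' @ 8: {5,6,8,10}
'b' @ 9: {1,2,7,11}  [accepting]
final: {1,2,7,11}; accept 1 in set

Answer: ACCEPT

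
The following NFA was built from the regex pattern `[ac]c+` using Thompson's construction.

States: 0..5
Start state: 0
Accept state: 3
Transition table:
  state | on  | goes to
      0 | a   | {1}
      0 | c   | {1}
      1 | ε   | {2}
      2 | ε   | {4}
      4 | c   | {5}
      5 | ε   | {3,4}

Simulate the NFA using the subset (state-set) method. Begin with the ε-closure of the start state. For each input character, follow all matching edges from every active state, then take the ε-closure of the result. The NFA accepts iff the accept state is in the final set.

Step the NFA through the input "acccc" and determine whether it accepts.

S₀ = ε-closure({0}) = {0}
'a' @ 1: {1,2,4}
'c' @ 2: {3,4,5}  ✓accept
'c' @ 3: {3,4,5}  ✓accept
'c' @ 4: {3,4,5}  ✓accept
'c' @ 5: {3,4,5}  ✓accept
end set {3,4,5} — state 3 in

Answer: ACCEPT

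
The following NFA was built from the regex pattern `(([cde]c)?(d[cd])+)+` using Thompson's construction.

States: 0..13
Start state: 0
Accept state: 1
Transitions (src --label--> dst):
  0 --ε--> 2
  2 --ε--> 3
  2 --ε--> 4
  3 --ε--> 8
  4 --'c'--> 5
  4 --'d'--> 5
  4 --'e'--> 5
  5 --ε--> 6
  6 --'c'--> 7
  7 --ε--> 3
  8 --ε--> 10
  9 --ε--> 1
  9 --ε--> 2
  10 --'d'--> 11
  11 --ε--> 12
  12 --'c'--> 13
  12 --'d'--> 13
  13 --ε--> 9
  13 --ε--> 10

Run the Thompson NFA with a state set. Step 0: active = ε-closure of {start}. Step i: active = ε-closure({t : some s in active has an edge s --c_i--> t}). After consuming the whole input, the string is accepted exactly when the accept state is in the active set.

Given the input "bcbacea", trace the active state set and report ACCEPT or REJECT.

S₀ = ε-closure({0}) = {0,2,3,4,8,10}
'b' @ 1: {}  — no active states
rest 'cbacea' ignored (set empty)
after full input: {}  (accept=1 not in)

Answer: REJECT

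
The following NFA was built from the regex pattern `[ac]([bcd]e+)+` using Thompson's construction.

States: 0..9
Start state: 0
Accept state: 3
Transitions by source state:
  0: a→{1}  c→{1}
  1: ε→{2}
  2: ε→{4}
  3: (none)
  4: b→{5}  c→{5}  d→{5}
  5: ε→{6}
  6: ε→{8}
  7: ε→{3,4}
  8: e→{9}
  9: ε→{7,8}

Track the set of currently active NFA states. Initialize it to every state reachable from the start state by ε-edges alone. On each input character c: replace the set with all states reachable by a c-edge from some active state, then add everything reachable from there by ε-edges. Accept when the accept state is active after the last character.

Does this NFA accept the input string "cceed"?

Answer: REJECT

Derivation:
S₀ = ε-closure({0}) = {0}
'c' @ 1: {1,2,4}
'c' @ 2: {5,6,8}
'e' @ 3: {3,4,7,8,9}  (accept∈set)
'e' @ 4: {3,4,7,8,9}  (accept∈set)
'd' @ 5: {5,6,8}
final: {5,6,8}; accept 3 not in set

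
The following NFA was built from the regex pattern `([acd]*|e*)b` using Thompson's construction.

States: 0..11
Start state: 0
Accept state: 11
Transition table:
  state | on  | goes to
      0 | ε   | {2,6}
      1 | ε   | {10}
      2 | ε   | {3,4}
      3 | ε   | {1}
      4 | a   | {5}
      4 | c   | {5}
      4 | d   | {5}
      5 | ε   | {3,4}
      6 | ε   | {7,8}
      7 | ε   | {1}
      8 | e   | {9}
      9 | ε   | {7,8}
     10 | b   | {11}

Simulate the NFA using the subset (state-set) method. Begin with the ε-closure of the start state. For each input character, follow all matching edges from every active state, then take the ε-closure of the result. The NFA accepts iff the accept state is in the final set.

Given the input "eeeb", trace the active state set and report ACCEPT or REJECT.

start: ε-closure({0}) = {0,1,2,3,4,6,7,8,10}
'e' @ 1: {1,7,8,9,10}
'e' @ 2: {1,7,8,9,10}
'e' @ 3: {1,7,8,9,10}
'b' @ 4: {11}  [accepting]
end set {11} — state 11 in

Answer: ACCEPT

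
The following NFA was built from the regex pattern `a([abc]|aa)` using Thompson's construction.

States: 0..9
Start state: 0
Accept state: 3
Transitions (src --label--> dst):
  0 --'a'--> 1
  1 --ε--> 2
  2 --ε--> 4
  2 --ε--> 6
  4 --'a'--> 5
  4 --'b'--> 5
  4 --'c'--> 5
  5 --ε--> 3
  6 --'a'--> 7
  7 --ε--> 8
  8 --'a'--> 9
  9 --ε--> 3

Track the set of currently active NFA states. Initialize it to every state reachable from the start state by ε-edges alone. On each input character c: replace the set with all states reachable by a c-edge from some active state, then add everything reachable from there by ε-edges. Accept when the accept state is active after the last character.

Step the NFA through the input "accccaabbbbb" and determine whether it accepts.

start: ε-closure({0}) = {0}
'a' @ 1: {1,2,4,6}
'c' @ 2: {3,5}  ✓accept
'c' @ 3: {}  — state set empty
rest 'ccaabbbbb' ignored (set empty)
final: {}; accept 3 not in set

Answer: REJECT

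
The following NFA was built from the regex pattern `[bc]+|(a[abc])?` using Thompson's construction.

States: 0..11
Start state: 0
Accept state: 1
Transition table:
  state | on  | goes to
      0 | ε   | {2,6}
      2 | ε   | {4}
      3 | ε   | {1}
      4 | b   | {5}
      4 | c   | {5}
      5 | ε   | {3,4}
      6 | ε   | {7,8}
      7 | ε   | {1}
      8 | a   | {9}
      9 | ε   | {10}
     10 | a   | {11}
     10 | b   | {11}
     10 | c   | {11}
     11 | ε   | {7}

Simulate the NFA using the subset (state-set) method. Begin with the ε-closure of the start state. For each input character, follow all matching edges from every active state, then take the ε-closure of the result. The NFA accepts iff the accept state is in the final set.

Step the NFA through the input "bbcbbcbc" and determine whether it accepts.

Answer: ACCEPT

Derivation:
S₀ = ε-closure({0}) = {0,1,2,4,6,7,8}
'b' @ 1: {1,3,4,5}  ✓accept
'b' @ 2: {1,3,4,5}  ✓accept
'c' @ 3: {1,3,4,5}  ✓accept
'b' @ 4: {1,3,4,5}  ✓accept
'b' @ 5: {1,3,4,5}  ✓accept
'c' @ 6: {1,3,4,5}  ✓accept
'b' @ 7: {1,3,4,5}  ✓accept
'c' @ 8: {1,3,4,5}  ✓accept
after full input: {1,3,4,5}  (accept=1 in)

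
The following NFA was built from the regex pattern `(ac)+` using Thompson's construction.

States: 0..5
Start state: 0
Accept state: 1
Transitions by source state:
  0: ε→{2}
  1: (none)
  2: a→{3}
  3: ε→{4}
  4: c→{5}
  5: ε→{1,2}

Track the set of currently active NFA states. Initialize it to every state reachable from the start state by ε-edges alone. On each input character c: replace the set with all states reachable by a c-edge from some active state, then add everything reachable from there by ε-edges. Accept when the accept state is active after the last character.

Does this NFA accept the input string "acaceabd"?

start: ε-closure({0}) = {0,2}
'a' @ 1: {3,4}
'c' @ 2: {1,2,5}  ✓accept
'a' @ 3: {3,4}
'c' @ 4: {1,2,5}  ✓accept
'e' @ 5: {}  — state set empty
rest 'abd' ignored (set empty)
after full input: {}  (accept=1 not in)

Answer: REJECT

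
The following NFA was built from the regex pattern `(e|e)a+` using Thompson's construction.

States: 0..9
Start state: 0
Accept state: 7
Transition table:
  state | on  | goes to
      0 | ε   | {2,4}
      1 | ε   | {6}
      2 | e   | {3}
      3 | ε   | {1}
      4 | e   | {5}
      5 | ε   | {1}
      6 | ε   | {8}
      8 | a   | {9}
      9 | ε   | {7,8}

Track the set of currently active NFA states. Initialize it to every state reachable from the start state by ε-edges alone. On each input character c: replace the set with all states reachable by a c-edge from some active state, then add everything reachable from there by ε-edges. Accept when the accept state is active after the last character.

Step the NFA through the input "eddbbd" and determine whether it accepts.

S₀ = ε-closure({0}) = {0,2,4}
'e' @ 1: {1,3,5,6,8}
'd' @ 2: {}  — no active states
rest 'dbbd' ignored (set empty)
end set {} — state 7 not in

Answer: REJECT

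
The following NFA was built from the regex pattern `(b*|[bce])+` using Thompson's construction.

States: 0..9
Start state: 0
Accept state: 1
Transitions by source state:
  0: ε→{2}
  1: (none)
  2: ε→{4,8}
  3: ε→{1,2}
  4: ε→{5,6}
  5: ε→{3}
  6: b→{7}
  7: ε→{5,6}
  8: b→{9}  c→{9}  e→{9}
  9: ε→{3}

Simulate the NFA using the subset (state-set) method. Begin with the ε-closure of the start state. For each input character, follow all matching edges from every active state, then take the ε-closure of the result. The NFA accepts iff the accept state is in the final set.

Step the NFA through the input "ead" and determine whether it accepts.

Answer: REJECT

Trace:
start: ε-closure({0}) = {0,1,2,3,4,5,6,8}
'e' @ 1: {1,2,3,4,5,6,8,9}  [accepting]
'a' @ 2: {}  — state set empty
rest 'd' ignored (set empty)
final: {}; accept 1 not in set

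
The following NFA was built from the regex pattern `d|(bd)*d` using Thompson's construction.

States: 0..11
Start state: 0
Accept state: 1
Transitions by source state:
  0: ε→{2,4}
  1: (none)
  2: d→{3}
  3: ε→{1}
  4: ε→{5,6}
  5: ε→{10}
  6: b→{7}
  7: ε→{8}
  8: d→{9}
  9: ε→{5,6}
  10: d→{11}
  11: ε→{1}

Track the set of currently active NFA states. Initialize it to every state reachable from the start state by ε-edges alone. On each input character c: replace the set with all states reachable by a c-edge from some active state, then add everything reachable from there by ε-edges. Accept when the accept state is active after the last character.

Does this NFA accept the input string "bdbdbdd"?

start: ε-closure({0}) = {0,2,4,5,6,10}
'b' @ 1: {7,8}
'd' @ 2: {5,6,9,10}
'b' @ 3: {7,8}
'd' @ 4: {5,6,9,10}
'b' @ 5: {7,8}
'd' @ 6: {5,6,9,10}
'd' @ 7: {1,11}  ✓accept
after full input: {1,11}  (accept=1 in)

Answer: ACCEPT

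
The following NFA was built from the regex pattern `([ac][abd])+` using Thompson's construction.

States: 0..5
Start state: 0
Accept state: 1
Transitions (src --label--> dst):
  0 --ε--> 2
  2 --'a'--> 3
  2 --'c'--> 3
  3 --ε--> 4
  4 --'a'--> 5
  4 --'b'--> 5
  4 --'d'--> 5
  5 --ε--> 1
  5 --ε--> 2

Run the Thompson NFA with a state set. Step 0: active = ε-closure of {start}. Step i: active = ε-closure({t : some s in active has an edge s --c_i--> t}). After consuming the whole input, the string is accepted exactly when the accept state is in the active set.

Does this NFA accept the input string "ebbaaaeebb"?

Answer: REJECT

Steps:
start: ε-closure({0}) = {0,2}
'e' @ 1: {}  — state set empty
rest 'bbaaaeebb' ignored (set empty)
after full input: {}  (accept=1 not in)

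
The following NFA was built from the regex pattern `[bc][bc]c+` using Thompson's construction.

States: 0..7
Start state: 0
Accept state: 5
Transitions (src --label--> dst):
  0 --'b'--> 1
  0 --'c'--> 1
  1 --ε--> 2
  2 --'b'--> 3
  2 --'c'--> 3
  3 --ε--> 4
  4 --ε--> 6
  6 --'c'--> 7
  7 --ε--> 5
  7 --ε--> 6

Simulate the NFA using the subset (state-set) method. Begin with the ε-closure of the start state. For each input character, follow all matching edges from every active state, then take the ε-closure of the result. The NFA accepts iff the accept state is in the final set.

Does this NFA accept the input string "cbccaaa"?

start: ε-closure({0}) = {0}
'c' @ 1: {1,2}
'b' @ 2: {3,4,6}
'c' @ 3: {5,6,7}  [accepting]
'c' @ 4: {5,6,7}  [accepting]
'a' @ 5: {}  — state set empty
rest 'aa' ignored (set empty)
final: {}; accept 5 not in set

Answer: REJECT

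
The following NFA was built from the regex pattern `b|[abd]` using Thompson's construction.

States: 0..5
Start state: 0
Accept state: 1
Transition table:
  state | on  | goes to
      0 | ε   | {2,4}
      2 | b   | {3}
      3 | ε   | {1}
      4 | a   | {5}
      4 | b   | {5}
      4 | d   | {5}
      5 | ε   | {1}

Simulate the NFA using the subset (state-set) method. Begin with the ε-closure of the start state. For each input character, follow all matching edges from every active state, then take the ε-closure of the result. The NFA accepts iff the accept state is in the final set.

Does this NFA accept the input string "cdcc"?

Answer: REJECT

Derivation:
initial (ε-close {0}): {0,2,4}
'c' @ 1: {}  — no active states
rest 'dcc' ignored (set empty)
final: {}; accept 1 not in set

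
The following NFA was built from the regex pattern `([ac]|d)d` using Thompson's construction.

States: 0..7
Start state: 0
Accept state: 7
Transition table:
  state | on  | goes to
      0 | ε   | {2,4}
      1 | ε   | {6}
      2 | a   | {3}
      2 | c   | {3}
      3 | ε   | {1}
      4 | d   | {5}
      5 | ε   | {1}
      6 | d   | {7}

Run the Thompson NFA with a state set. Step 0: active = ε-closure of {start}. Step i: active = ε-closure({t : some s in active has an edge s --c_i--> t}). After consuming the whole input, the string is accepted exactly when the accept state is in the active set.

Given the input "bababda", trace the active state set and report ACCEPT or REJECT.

Answer: REJECT

Derivation:
initial (ε-close {0}): {0,2,4}
'b' @ 1: {}  — dead — no transitions
rest 'ababda' ignored (set empty)
end set {} — state 7 not in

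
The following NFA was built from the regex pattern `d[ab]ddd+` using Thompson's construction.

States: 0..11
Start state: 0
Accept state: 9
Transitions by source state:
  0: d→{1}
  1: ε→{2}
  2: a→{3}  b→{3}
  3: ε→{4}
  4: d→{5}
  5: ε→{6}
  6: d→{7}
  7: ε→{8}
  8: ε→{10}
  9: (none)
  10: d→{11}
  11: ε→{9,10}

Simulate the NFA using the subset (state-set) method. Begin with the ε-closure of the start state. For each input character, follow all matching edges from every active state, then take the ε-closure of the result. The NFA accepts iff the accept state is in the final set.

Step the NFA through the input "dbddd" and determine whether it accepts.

S₀ = ε-closure({0}) = {0}
'd' @ 1: {1,2}
'b' @ 2: {3,4}
'd' @ 3: {5,6}
'd' @ 4: {7,8,10}
'd' @ 5: {9,10,11}  [accepting]
after full input: {9,10,11}  (accept=9 in)

Answer: ACCEPT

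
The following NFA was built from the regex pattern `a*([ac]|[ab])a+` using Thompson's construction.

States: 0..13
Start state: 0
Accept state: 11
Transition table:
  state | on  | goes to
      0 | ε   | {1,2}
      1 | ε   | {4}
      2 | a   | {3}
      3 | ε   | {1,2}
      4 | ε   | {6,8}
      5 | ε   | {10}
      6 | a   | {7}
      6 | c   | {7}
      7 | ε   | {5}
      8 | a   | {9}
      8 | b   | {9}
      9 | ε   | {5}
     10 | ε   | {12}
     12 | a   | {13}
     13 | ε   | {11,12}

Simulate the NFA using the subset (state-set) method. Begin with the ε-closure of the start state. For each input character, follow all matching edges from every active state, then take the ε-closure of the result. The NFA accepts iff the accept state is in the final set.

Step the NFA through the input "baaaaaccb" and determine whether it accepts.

start: ε-closure({0}) = {0,1,2,4,6,8}
'b' @ 1: {5,9,10,12}
'a' @ 2: {11,12,13}  [accepting]
'a' @ 3: {11,12,13}  [accepting]
'a' @ 4: {11,12,13}  [accepting]
'a' @ 5: {11,12,13}  [accepting]
'a' @ 6: {11,12,13}  [accepting]
'c' @ 7: {}  — state set empty
rest 'cb' ignored (set empty)
end set {} — state 11 not in

Answer: REJECT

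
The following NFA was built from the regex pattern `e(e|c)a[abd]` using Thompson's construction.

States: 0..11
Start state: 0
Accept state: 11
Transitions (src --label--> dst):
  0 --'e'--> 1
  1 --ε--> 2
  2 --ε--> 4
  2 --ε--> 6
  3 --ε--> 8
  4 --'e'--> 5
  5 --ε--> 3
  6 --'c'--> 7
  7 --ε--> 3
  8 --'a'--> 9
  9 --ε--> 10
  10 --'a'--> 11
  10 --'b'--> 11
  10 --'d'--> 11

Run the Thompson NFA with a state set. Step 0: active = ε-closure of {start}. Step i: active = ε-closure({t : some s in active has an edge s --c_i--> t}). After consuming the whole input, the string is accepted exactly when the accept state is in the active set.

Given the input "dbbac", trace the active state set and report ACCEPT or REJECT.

Answer: REJECT

Steps:
initial (ε-close {0}): {0}
'd' @ 1: {}  — state set empty
rest 'bbac' ignored (set empty)
after full input: {}  (accept=11 not in)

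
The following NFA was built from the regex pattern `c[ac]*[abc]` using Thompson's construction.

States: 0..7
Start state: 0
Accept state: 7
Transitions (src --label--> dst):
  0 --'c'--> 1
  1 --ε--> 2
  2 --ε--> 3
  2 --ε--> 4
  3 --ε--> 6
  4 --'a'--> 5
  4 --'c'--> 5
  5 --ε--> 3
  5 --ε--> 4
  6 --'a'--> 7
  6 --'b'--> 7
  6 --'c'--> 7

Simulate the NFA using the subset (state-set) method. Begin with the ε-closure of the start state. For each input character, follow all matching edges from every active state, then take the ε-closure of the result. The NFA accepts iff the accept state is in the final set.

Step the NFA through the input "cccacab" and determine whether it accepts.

initial (ε-close {0}): {0}
'c' @ 1: {1,2,3,4,6}
'c' @ 2: {3,4,5,6,7}  (accept∈set)
'c' @ 3: {3,4,5,6,7}  (accept∈set)
'a' @ 4: {3,4,5,6,7}  (accept∈set)
'c' @ 5: {3,4,5,6,7}  (accept∈set)
'a' @ 6: {3,4,5,6,7}  (accept∈set)
'b' @ 7: {7}  (accept∈set)
after full input: {7}  (accept=7 in)

Answer: ACCEPT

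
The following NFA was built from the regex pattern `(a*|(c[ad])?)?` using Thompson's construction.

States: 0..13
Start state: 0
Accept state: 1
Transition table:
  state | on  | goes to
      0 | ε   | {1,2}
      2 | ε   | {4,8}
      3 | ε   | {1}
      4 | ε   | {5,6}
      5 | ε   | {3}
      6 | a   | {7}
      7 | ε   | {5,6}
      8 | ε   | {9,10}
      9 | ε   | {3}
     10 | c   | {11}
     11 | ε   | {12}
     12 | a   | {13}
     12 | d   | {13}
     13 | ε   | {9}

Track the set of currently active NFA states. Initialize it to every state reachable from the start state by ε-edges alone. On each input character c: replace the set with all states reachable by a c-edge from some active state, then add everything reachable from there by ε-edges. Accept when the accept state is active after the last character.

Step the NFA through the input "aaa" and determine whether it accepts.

initial (ε-close {0}): {0,1,2,3,4,5,6,8,9,10}
'a' @ 1: {1,3,5,6,7}  (accept∈set)
'a' @ 2: {1,3,5,6,7}  (accept∈set)
'a' @ 3: {1,3,5,6,7}  (accept∈set)
end set {1,3,5,6,7} — state 1 in

Answer: ACCEPT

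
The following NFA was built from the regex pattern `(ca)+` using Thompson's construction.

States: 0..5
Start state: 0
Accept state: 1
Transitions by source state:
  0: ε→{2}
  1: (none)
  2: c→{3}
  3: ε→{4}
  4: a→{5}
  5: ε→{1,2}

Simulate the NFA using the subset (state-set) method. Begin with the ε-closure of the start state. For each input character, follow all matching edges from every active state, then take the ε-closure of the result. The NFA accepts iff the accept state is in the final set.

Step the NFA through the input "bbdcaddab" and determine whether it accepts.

start: ε-closure({0}) = {0,2}
'b' @ 1: {}  — no active states
rest 'bdcaddab' ignored (set empty)
after full input: {}  (accept=1 not in)

Answer: REJECT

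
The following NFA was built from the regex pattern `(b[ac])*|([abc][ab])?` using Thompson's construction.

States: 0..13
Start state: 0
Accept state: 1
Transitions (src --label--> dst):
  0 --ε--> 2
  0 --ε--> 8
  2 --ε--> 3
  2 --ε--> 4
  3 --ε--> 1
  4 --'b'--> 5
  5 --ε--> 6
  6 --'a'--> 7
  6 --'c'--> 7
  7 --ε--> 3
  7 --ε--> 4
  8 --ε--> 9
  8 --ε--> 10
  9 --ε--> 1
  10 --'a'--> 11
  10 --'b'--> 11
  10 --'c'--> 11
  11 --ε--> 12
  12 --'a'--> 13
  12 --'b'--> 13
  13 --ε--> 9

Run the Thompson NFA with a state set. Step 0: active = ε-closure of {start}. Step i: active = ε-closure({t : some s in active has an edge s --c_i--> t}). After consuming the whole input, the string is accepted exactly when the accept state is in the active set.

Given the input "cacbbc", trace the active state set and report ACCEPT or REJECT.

Answer: REJECT

Derivation:
S₀ = ε-closure({0}) = {0,1,2,3,4,8,9,10}
'c' @ 1: {11,12}
'a' @ 2: {1,9,13}  ✓accept
'c' @ 3: {}  — state set empty
rest 'bbc' ignored (set empty)
final: {}; accept 1 not in set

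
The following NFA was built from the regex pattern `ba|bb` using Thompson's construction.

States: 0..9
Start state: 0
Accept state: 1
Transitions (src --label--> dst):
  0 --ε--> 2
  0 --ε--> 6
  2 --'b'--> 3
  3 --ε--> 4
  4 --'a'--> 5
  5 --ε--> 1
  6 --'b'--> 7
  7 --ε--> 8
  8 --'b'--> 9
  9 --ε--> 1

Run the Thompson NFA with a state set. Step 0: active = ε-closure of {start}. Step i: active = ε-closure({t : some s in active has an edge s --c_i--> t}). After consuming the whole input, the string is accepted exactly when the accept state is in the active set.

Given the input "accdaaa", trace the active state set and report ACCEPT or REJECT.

initial (ε-close {0}): {0,2,6}
'a' @ 1: {}  — dead — no transitions
rest 'ccdaaa' ignored (set empty)
after full input: {}  (accept=1 not in)

Answer: REJECT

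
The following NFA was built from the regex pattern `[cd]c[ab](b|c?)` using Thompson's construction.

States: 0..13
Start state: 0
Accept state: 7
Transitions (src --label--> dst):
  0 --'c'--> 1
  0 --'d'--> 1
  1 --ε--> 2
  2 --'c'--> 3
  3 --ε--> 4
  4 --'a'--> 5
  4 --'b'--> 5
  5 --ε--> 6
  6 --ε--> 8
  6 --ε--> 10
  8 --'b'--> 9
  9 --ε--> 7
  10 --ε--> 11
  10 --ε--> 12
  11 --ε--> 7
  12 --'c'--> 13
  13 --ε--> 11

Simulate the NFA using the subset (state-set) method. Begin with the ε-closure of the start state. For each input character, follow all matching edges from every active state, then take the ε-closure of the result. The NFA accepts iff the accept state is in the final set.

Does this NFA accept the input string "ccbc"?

Answer: ACCEPT

Trace:
start: ε-closure({0}) = {0}
'c' @ 1: {1,2}
'c' @ 2: {3,4}
'b' @ 3: {5,6,7,8,10,11,12}  (accept∈set)
'c' @ 4: {7,11,13}  (accept∈set)
after full input: {7,11,13}  (accept=7 in)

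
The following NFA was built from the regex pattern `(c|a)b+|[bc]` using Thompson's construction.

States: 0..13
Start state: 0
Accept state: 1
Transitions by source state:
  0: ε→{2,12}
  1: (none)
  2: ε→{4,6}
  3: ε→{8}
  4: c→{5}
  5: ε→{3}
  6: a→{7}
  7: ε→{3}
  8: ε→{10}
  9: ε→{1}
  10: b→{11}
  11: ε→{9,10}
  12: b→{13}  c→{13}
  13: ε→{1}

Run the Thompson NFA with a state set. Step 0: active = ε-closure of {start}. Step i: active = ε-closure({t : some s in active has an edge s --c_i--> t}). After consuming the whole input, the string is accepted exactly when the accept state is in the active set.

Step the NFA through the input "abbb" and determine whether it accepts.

Answer: ACCEPT

Steps:
initial (ε-close {0}): {0,2,4,6,12}
'a' @ 1: {3,7,8,10}
'b' @ 2: {1,9,10,11}  ✓accept
'b' @ 3: {1,9,10,11}  ✓accept
'b' @ 4: {1,9,10,11}  ✓accept
after full input: {1,9,10,11}  (accept=1 in)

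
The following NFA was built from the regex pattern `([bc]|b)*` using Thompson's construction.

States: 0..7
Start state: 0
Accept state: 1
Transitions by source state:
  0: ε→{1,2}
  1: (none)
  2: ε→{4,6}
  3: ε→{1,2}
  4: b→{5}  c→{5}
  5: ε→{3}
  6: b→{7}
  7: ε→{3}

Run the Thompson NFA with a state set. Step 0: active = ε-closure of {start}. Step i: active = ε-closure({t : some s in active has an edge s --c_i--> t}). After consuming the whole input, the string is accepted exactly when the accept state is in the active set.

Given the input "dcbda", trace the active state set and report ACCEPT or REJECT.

Answer: REJECT

Trace:
start: ε-closure({0}) = {0,1,2,4,6}
'd' @ 1: {}  — no active states
rest 'cbda' ignored (set empty)
end set {} — state 1 not in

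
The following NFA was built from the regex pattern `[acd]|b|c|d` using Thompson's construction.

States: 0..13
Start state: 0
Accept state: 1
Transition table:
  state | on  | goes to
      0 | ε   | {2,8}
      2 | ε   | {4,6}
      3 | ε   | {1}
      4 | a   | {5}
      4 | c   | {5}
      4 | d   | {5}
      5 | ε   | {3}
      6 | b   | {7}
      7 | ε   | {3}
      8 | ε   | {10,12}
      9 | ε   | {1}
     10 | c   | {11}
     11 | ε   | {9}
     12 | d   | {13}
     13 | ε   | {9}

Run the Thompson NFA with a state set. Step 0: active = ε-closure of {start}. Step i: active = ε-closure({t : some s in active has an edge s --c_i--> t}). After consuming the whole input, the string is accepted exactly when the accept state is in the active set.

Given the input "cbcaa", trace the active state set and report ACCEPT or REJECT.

start: ε-closure({0}) = {0,2,4,6,8,10,12}
'c' @ 1: {1,3,5,9,11}  [accepting]
'b' @ 2: {}  — no active states
rest 'caa' ignored (set empty)
final: {}; accept 1 not in set

Answer: REJECT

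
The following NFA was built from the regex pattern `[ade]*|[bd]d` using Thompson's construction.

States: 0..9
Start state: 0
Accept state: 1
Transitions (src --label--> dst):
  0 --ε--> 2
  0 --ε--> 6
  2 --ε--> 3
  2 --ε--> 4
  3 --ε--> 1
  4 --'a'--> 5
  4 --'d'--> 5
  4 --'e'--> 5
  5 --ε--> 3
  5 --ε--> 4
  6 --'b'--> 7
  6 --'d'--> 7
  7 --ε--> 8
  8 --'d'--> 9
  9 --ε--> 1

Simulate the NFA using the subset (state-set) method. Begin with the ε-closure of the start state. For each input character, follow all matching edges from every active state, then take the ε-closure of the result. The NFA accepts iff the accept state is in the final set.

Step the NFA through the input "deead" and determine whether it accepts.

start: ε-closure({0}) = {0,1,2,3,4,6}
'd' @ 1: {1,3,4,5,7,8}  (accept∈set)
'e' @ 2: {1,3,4,5}  (accept∈set)
'e' @ 3: {1,3,4,5}  (accept∈set)
'a' @ 4: {1,3,4,5}  (accept∈set)
'd' @ 5: {1,3,4,5}  (accept∈set)
end set {1,3,4,5} — state 1 in

Answer: ACCEPT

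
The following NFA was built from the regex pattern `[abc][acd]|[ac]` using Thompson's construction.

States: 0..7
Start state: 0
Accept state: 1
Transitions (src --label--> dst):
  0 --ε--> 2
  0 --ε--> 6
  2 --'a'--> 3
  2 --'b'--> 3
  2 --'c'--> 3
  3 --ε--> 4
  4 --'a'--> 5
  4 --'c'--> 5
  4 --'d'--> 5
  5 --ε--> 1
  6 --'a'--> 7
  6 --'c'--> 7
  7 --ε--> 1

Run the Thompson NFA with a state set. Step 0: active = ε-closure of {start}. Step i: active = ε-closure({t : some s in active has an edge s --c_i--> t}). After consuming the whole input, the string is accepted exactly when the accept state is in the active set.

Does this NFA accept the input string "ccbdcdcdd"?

Answer: REJECT

Steps:
initial (ε-close {0}): {0,2,6}
'c' @ 1: {1,3,4,7}  ✓accept
'c' @ 2: {1,5}  ✓accept
'b' @ 3: {}  — state set empty
rest 'dcdcdd' ignored (set empty)
after full input: {}  (accept=1 not in)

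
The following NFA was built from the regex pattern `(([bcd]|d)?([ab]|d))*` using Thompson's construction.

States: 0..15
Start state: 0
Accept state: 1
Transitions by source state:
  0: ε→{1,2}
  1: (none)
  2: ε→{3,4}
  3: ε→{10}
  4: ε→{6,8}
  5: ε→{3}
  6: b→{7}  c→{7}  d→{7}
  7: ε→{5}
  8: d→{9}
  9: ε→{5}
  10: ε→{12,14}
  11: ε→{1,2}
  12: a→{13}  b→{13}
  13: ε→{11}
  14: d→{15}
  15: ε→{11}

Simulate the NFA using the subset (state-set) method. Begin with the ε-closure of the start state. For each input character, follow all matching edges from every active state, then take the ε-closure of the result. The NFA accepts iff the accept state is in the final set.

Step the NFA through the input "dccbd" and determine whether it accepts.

S₀ = ε-closure({0}) = {0,1,2,3,4,6,8,10,12,14}
'd' @ 1: {1,2,3,4,5,6,7,8,9,10,11,12,14,15}  [accepting]
'c' @ 2: {3,5,7,10,12,14}
'c' @ 3: {}  — state set empty
rest 'bd' ignored (set empty)
end set {} — state 1 not in

Answer: REJECT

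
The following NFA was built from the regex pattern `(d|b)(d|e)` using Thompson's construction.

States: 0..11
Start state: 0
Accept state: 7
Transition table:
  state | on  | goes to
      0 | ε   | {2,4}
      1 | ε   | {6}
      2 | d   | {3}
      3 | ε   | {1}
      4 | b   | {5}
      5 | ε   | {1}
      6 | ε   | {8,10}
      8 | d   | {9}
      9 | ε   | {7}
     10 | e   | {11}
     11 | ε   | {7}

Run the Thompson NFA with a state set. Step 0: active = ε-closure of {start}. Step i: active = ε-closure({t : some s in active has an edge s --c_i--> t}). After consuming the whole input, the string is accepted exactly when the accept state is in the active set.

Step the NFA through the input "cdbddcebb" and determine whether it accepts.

Answer: REJECT

Steps:
start: ε-closure({0}) = {0,2,4}
'c' @ 1: {}  — dead — no transitions
rest 'dbddcebb' ignored (set empty)
end set {} — state 7 not in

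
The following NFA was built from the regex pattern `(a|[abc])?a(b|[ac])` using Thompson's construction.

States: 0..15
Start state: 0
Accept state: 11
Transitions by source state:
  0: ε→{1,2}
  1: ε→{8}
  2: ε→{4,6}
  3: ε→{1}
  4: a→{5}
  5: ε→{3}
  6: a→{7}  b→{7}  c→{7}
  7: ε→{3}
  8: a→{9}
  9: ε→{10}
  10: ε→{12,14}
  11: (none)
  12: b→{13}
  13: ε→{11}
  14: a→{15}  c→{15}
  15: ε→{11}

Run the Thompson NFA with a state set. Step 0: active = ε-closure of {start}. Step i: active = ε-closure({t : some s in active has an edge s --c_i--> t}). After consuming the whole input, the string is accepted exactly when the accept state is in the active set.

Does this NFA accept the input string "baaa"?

S₀ = ε-closure({0}) = {0,1,2,4,6,8}
'b' @ 1: {1,3,7,8}
'a' @ 2: {9,10,12,14}
'a' @ 3: {11,15}  (accept∈set)
'a' @ 4: {}  — state set empty
end set {} — state 11 not in

Answer: REJECT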